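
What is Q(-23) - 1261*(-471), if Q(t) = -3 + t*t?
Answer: 594457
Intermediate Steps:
Q(t) = -3 + t²
Q(-23) - 1261*(-471) = (-3 + (-23)²) - 1261*(-471) = (-3 + 529) + 593931 = 526 + 593931 = 594457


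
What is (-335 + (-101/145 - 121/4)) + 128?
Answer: -138009/580 ≈ -237.95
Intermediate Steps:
(-335 + (-101/145 - 121/4)) + 128 = (-335 - 17949/580) + 128 = -212249/580 + 128 = -138009/580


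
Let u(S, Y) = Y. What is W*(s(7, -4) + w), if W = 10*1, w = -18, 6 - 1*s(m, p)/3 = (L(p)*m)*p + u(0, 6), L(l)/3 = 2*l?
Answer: -20340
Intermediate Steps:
L(l) = 6*l (L(l) = 3*(2*l) = 6*l)
s(m, p) = -18*m*p² (s(m, p) = 18 - 3*(((6*p)*m)*p + 6) = 18 - 3*((6*m*p)*p + 6) = 18 - 3*(6*m*p² + 6) = 18 - 3*(6 + 6*m*p²) = 18 + (-18 - 18*m*p²) = -18*m*p²)
W = 10
W*(s(7, -4) + w) = 10*(-18*7*(-4)² - 18) = 10*(-18*7*16 - 18) = 10*(-2016 - 18) = 10*(-2034) = -20340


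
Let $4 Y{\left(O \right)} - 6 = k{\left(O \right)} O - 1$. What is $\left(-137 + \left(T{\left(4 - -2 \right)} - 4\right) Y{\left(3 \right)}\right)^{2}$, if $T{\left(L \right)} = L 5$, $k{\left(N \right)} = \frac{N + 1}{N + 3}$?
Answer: $\frac{33489}{4} \approx 8372.3$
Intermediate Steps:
$k{\left(N \right)} = \frac{1 + N}{3 + N}$
$Y{\left(O \right)} = \frac{5}{4} + \frac{O \left(1 + O\right)}{4 \left(3 + O\right)}$ ($Y{\left(O \right)} = \frac{3}{2} + \frac{\frac{1 + O}{3 + O} O - 1}{4} = \frac{3}{2} + \frac{\frac{O \left(1 + O\right)}{3 + O} - 1}{4} = \frac{3}{2} + \frac{-1 + \frac{O \left(1 + O\right)}{3 + O}}{4} = \frac{3}{2} + \left(- \frac{1}{4} + \frac{O \left(1 + O\right)}{4 \left(3 + O\right)}\right) = \frac{5}{4} + \frac{O \left(1 + O\right)}{4 \left(3 + O\right)}$)
$T{\left(L \right)} = 5 L$
$\left(-137 + \left(T{\left(4 - -2 \right)} - 4\right) Y{\left(3 \right)}\right)^{2} = \left(-137 + \left(5 \left(4 - -2\right) - 4\right) \frac{15 + 3^{2} + 6 \cdot 3}{4 \left(3 + 3\right)}\right)^{2} = \left(-137 + \left(5 \left(4 + 2\right) - 4\right) \frac{15 + 9 + 18}{4 \cdot 6}\right)^{2} = \left(-137 + \left(5 \cdot 6 - 4\right) \frac{1}{4} \cdot \frac{1}{6} \cdot 42\right)^{2} = \left(-137 + \left(30 - 4\right) \frac{7}{4}\right)^{2} = \left(-137 + 26 \cdot \frac{7}{4}\right)^{2} = \left(-137 + \frac{91}{2}\right)^{2} = \left(- \frac{183}{2}\right)^{2} = \frac{33489}{4}$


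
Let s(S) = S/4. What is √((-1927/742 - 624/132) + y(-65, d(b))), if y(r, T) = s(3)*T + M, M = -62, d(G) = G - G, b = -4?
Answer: 5*I*√184730546/8162 ≈ 8.3261*I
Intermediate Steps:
d(G) = 0
s(S) = S/4 (s(S) = S*(¼) = S/4)
y(r, T) = -62 + 3*T/4 (y(r, T) = ((¼)*3)*T - 62 = 3*T/4 - 62 = -62 + 3*T/4)
√((-1927/742 - 624/132) + y(-65, d(b))) = √((-1927/742 - 624/132) + (-62 + (¾)*0)) = √((-1927*1/742 - 624*1/132) + (-62 + 0)) = √((-1927/742 - 52/11) - 62) = √(-59781/8162 - 62) = √(-565825/8162) = 5*I*√184730546/8162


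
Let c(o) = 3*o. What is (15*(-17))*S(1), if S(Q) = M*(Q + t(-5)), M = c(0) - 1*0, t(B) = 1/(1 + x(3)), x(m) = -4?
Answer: 0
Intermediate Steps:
t(B) = -⅓ (t(B) = 1/(1 - 4) = 1/(-3) = -⅓)
M = 0 (M = 3*0 - 1*0 = 0 + 0 = 0)
S(Q) = 0 (S(Q) = 0*(Q - ⅓) = 0*(-⅓ + Q) = 0)
(15*(-17))*S(1) = (15*(-17))*0 = -255*0 = 0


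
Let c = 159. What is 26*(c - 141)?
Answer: 468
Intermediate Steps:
26*(c - 141) = 26*(159 - 141) = 26*18 = 468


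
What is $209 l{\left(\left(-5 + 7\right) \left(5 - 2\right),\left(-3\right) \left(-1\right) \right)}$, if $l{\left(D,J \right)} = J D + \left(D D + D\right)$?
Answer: $12540$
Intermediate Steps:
$l{\left(D,J \right)} = D + D^{2} + D J$ ($l{\left(D,J \right)} = D J + \left(D^{2} + D\right) = D J + \left(D + D^{2}\right) = D + D^{2} + D J$)
$209 l{\left(\left(-5 + 7\right) \left(5 - 2\right),\left(-3\right) \left(-1\right) \right)} = 209 \left(-5 + 7\right) \left(5 - 2\right) \left(1 + \left(-5 + 7\right) \left(5 - 2\right) - -3\right) = 209 \cdot 2 \cdot 3 \left(1 + 2 \cdot 3 + 3\right) = 209 \cdot 6 \left(1 + 6 + 3\right) = 209 \cdot 6 \cdot 10 = 209 \cdot 60 = 12540$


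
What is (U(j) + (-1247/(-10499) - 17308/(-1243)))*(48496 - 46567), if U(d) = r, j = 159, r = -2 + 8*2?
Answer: 705956729919/13050257 ≈ 54095.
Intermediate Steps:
r = 14 (r = -2 + 16 = 14)
U(d) = 14
(U(j) + (-1247/(-10499) - 17308/(-1243)))*(48496 - 46567) = (14 + (-1247/(-10499) - 17308/(-1243)))*(48496 - 46567) = (14 + (-1247*(-1/10499) - 17308*(-1/1243)))*1929 = (14 + (1247/10499 + 17308/1243))*1929 = (14 + 183266713/13050257)*1929 = (365970311/13050257)*1929 = 705956729919/13050257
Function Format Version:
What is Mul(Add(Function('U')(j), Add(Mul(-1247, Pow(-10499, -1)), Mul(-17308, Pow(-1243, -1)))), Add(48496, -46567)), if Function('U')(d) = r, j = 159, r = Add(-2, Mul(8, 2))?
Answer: Rational(705956729919, 13050257) ≈ 54095.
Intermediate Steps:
r = 14 (r = Add(-2, 16) = 14)
Function('U')(d) = 14
Mul(Add(Function('U')(j), Add(Mul(-1247, Pow(-10499, -1)), Mul(-17308, Pow(-1243, -1)))), Add(48496, -46567)) = Mul(Add(14, Add(Mul(-1247, Pow(-10499, -1)), Mul(-17308, Pow(-1243, -1)))), Add(48496, -46567)) = Mul(Add(14, Add(Mul(-1247, Rational(-1, 10499)), Mul(-17308, Rational(-1, 1243)))), 1929) = Mul(Add(14, Add(Rational(1247, 10499), Rational(17308, 1243))), 1929) = Mul(Add(14, Rational(183266713, 13050257)), 1929) = Mul(Rational(365970311, 13050257), 1929) = Rational(705956729919, 13050257)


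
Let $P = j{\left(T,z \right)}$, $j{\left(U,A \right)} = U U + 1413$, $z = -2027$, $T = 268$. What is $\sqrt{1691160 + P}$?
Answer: $\sqrt{1764397} \approx 1328.3$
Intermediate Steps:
$j{\left(U,A \right)} = 1413 + U^{2}$ ($j{\left(U,A \right)} = U^{2} + 1413 = 1413 + U^{2}$)
$P = 73237$ ($P = 1413 + 268^{2} = 1413 + 71824 = 73237$)
$\sqrt{1691160 + P} = \sqrt{1691160 + 73237} = \sqrt{1764397}$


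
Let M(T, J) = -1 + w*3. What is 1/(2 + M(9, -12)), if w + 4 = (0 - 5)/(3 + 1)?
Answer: -4/59 ≈ -0.067797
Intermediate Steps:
w = -21/4 (w = -4 + (0 - 5)/(3 + 1) = -4 - 5/4 = -21/4 ≈ -5.2500)
M(T, J) = -67/4 (M(T, J) = -1 - 21/4*3 = -1 - 63/4 = -67/4)
1/(2 + M(9, -12)) = 1/(2 - 67/4) = 1/(-59/4) = -4/59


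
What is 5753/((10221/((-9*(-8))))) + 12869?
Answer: 43982755/3407 ≈ 12910.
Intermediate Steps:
5753/((10221/((-9*(-8))))) + 12869 = 5753/((10221/72)) + 12869 = 5753/((10221*(1/72))) + 12869 = 5753/(3407/24) + 12869 = 5753*(24/3407) + 12869 = 138072/3407 + 12869 = 43982755/3407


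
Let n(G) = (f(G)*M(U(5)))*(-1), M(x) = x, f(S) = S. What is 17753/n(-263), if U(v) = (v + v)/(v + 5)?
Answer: 17753/263 ≈ 67.502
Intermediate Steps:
U(v) = 2*v/(5 + v) (U(v) = (2*v)/(5 + v) = 2*v/(5 + v))
n(G) = -G (n(G) = (G*(2*5/(5 + 5)))*(-1) = (G*(2*5/10))*(-1) = (G*(2*5*(⅒)))*(-1) = (G*1)*(-1) = G*(-1) = -G)
17753/n(-263) = 17753/((-1*(-263))) = 17753/263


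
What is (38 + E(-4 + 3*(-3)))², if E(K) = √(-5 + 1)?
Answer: 1440 + 152*I ≈ 1440.0 + 152.0*I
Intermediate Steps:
E(K) = 2*I (E(K) = √(-4) = 2*I)
(38 + E(-4 + 3*(-3)))² = (38 + 2*I)²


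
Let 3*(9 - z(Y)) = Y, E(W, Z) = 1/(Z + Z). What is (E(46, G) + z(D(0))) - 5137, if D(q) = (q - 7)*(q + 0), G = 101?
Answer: -1035855/202 ≈ -5128.0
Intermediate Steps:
E(W, Z) = 1/(2*Z)
D(q) = q*(-7 + q) (D(q) = (-7 + q)*q = q*(-7 + q))
z(Y) = 9 - Y/3
(E(46, G) + z(D(0))) - 5137 = ((½)/101 + (9 - 0*(-7 + 0))) - 5137 = ((½)*(1/101) + (9 - 0*(-7))) - 5137 = (1/202 + (9 - ⅓*0)) - 5137 = (1/202 + (9 + 0)) - 5137 = (1/202 + 9) - 5137 = 1819/202 - 5137 = -1035855/202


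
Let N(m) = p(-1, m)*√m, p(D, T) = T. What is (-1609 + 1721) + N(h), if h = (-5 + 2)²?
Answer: 139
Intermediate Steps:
h = 9 (h = (-3)² = 9)
N(m) = m^(3/2) (N(m) = m*√m = m^(3/2))
(-1609 + 1721) + N(h) = (-1609 + 1721) + 9^(3/2) = 112 + 27 = 139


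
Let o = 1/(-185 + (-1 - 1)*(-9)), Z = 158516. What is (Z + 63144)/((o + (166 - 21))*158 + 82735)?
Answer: 37017220/17642557 ≈ 2.0982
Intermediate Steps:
o = -1/167 (o = 1/(-185 - 2*(-9)) = 1/(-185 + 18) = 1/(-167) = -1/167 ≈ -0.0059880)
(Z + 63144)/((o + (166 - 21))*158 + 82735) = (158516 + 63144)/((-1/167 + (166 - 21))*158 + 82735) = 221660/((-1/167 + 145)*158 + 82735) = 221660/((24214/167)*158 + 82735) = 221660/(3825812/167 + 82735) = 221660/(17642557/167) = 221660*(167/17642557) = 37017220/17642557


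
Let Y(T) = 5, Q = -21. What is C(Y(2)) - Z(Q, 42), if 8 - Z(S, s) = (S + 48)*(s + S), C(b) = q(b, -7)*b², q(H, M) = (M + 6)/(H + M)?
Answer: 1143/2 ≈ 571.50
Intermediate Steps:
q(H, M) = (6 + M)/(H + M)
C(b) = -b²/(-7 + b) (C(b) = ((6 - 7)/(b - 7))*b² = (-1/(-7 + b))*b² = -b²/(-7 + b))
Z(S, s) = 8 - (48 + S)*(S + s) (Z(S, s) = 8 - (S + 48)*(s + S) = 8 - (48 + S)*(S + s))
C(Y(2)) - Z(Q, 42) = -1*5²/(-7 + 5) - (8 - 1*(-21)² - 48*(-21) - 48*42 - 1*(-21)*42) = -1*25/(-2) - (8 - 1*441 + 1008 - 2016 + 882) = -1*25*(-½) - (8 - 441 + 1008 - 2016 + 882) = 25/2 - 1*(-559) = 25/2 + 559 = 1143/2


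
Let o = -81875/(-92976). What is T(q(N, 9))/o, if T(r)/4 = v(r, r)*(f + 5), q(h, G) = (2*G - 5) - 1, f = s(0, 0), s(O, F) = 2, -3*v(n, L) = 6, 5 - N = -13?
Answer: -5206656/81875 ≈ -63.593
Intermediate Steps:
N = 18 (N = 5 - 1*(-13) = 5 + 13 = 18)
v(n, L) = -2 (v(n, L) = -⅓*6 = -2)
f = 2
q(h, G) = -6 + 2*G (q(h, G) = (-5 + 2*G) - 1 = -6 + 2*G)
o = 81875/92976 (o = -81875*(-1/92976) = 81875/92976 ≈ 0.88060)
T(r) = -56 (T(r) = 4*(-2*(2 + 5)) = 4*(-2*7) = 4*(-14) = -56)
T(q(N, 9))/o = -56/81875/92976 = -56*92976/81875 = -5206656/81875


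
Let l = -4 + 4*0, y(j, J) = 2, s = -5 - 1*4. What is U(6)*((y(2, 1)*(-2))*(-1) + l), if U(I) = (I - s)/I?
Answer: 0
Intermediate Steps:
s = -9 (s = -5 - 4 = -9)
U(I) = (9 + I)/I (U(I) = (I - 1*(-9))/I = (I + 9)/I = (9 + I)/I)
l = -4 (l = -4 + 0 = -4)
U(6)*((y(2, 1)*(-2))*(-1) + l) = ((9 + 6)/6)*((2*(-2))*(-1) - 4) = ((⅙)*15)*(-4*(-1) - 4) = 5*(4 - 4)/2 = (5/2)*0 = 0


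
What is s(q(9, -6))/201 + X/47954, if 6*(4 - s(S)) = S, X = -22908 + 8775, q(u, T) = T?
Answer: -2600963/9638754 ≈ -0.26984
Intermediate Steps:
X = -14133
s(S) = 4 - S/6
s(q(9, -6))/201 + X/47954 = (4 - ⅙*(-6))/201 - 14133/47954 = (4 + 1)*(1/201) - 14133*1/47954 = 5*(1/201) - 14133/47954 = 5/201 - 14133/47954 = -2600963/9638754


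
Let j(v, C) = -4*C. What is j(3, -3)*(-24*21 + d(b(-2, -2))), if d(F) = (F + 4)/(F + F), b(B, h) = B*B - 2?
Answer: -6030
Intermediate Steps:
b(B, h) = -2 + B² (b(B, h) = B² - 2 = -2 + B²)
d(F) = (4 + F)/(2*F) (d(F) = (4 + F)/((2*F)) = (4 + F)*(1/(2*F)) = (4 + F)/(2*F))
j(3, -3)*(-24*21 + d(b(-2, -2))) = (-4*(-3))*(-24*21 + (4 + (-2 + (-2)²))/(2*(-2 + (-2)²))) = 12*(-504 + (4 + (-2 + 4))/(2*(-2 + 4))) = 12*(-504 + (½)*(4 + 2)/2) = 12*(-504 + (½)*(½)*6) = 12*(-504 + 3/2) = 12*(-1005/2) = -6030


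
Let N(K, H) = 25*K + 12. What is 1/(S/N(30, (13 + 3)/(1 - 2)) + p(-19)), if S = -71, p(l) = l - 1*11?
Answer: -762/22931 ≈ -0.033230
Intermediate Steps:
p(l) = -11 + l (p(l) = l - 11 = -11 + l)
N(K, H) = 12 + 25*K
1/(S/N(30, (13 + 3)/(1 - 2)) + p(-19)) = 1/(-71/(12 + 25*30) + (-11 - 19)) = 1/(-71/(12 + 750) - 30) = 1/(-71/762 - 30) = 1/(-22931/762) = -762/22931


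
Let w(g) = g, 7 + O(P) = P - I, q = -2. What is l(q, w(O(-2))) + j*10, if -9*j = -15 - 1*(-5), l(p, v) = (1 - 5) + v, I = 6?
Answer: -71/9 ≈ -7.8889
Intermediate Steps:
O(P) = -13 + P (O(P) = -7 + (P - 1*6) = -7 + (P - 6) = -7 + (-6 + P) = -13 + P)
l(p, v) = -4 + v
j = 10/9 (j = -(-15 - 1*(-5))/9 = -(-15 + 5)/9 = -⅑*(-10) = 10/9 ≈ 1.1111)
l(q, w(O(-2))) + j*10 = (-4 + (-13 - 2)) + (10/9)*10 = (-4 - 15) + 100/9 = -19 + 100/9 = -71/9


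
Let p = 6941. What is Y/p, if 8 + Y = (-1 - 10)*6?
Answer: -74/6941 ≈ -0.010661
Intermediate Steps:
Y = -74 (Y = -8 + (-1 - 10)*6 = -8 - 11*6 = -8 - 66 = -74)
Y/p = -74/6941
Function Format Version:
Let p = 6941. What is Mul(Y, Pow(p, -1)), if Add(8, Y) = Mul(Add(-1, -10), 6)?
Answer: Rational(-74, 6941) ≈ -0.010661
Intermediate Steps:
Y = -74 (Y = Add(-8, Mul(Add(-1, -10), 6)) = Add(-8, Mul(-11, 6)) = Add(-8, -66) = -74)
Mul(Y, Pow(p, -1)) = Mul(-74, Pow(6941, -1)) = Mul(-74, Rational(1, 6941)) = Rational(-74, 6941)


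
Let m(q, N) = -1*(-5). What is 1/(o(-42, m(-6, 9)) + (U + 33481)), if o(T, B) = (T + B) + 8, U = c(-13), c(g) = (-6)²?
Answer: 1/33488 ≈ 2.9861e-5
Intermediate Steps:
c(g) = 36
m(q, N) = 5
U = 36
o(T, B) = 8 + B + T (o(T, B) = (B + T) + 8 = 8 + B + T)
1/(o(-42, m(-6, 9)) + (U + 33481)) = 1/((8 + 5 - 42) + (36 + 33481)) = 1/(-29 + 33517) = 1/33488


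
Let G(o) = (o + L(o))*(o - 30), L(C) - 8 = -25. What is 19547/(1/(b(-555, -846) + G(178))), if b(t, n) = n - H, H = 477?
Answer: 439905235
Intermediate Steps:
b(t, n) = -477 + n (b(t, n) = n - 1*477 = n - 477 = -477 + n)
L(C) = -17 (L(C) = 8 - 25 = -17)
G(o) = (-30 + o)*(-17 + o) (G(o) = (o - 17)*(o - 30) = (-17 + o)*(-30 + o) = (-30 + o)*(-17 + o))
19547/(1/(b(-555, -846) + G(178))) = 19547/(1/((-477 - 846) + (510 + 178² - 47*178))) = 19547/(1/(-1323 + (510 + 31684 - 8366))) = 19547/(1/(-1323 + 23828)) = 19547/(1/22505) = 19547*22505 = 439905235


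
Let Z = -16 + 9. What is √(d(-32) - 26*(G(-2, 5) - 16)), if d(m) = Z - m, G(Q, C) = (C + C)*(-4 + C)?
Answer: √181 ≈ 13.454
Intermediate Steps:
Z = -7
G(Q, C) = 2*C*(-4 + C) (G(Q, C) = (2*C)*(-4 + C) = 2*C*(-4 + C))
d(m) = -7 - m
√(d(-32) - 26*(G(-2, 5) - 16)) = √((-7 - 1*(-32)) - 26*(2*5*(-4 + 5) - 16)) = √((-7 + 32) - 26*(2*5*1 - 16)) = √(25 - 26*(10 - 16)) = √(25 - 26*(-6)) = √(25 + 156) = √181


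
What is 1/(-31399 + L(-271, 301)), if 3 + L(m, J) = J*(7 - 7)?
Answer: -1/31402 ≈ -3.1845e-5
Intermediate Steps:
L(m, J) = -3 (L(m, J) = -3 + J*(7 - 7) = -3 + J*0 = -3 + 0 = -3)
1/(-31399 + L(-271, 301)) = 1/(-31399 - 3) = 1/(-31402) = -1/31402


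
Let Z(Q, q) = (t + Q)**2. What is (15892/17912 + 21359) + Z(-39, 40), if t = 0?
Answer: 102460613/4478 ≈ 22881.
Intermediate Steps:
Z(Q, q) = Q**2 (Z(Q, q) = (0 + Q)**2 = Q**2)
(15892/17912 + 21359) + Z(-39, 40) = (15892/17912 + 21359) + (-39)**2 = (15892*(1/17912) + 21359) + 1521 = (3973/4478 + 21359) + 1521 = 95649575/4478 + 1521 = 102460613/4478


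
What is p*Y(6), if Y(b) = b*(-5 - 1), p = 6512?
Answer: -234432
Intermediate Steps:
Y(b) = -6*b (Y(b) = b*(-6) = -6*b)
p*Y(6) = 6512*(-6*6) = 6512*(-36) = -234432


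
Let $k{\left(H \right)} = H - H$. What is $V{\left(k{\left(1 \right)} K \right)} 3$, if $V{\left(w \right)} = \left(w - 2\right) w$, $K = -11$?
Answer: $0$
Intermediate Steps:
$k{\left(H \right)} = 0$
$V{\left(w \right)} = w \left(-2 + w\right)$ ($V{\left(w \right)} = \left(-2 + w\right) w = w \left(-2 + w\right)$)
$V{\left(k{\left(1 \right)} K \right)} 3 = 0 \left(-11\right) \left(-2 + 0 \left(-11\right)\right) 3 = 0 \left(-2 + 0\right) 3 = 0 \left(-2\right) 3 = 0 \cdot 3 = 0$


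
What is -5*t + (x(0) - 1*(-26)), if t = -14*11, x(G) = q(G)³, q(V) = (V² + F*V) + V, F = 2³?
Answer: 796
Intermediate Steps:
F = 8
q(V) = V² + 9*V (q(V) = (V² + 8*V) + V = V² + 9*V)
x(G) = G³*(9 + G)³ (x(G) = (G*(9 + G))³ = G³*(9 + G)³)
t = -154
-5*t + (x(0) - 1*(-26)) = -5*(-154) + (0³*(9 + 0)³ - 1*(-26)) = 770 + (0*9³ + 26) = 770 + (0*729 + 26) = 770 + (0 + 26) = 770 + 26 = 796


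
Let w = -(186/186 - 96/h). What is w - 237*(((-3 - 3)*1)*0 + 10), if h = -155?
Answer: -367601/155 ≈ -2371.6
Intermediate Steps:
w = -251/155 (w = -(186/186 - 96/(-155)) = -(186*(1/186) - 96*(-1/155)) = -(1 + 96/155) = -1*251/155 = -251/155 ≈ -1.6194)
w - 237*(((-3 - 3)*1)*0 + 10) = -251/155 - 237*(((-3 - 3)*1)*0 + 10) = -251/155 - 237*(-6*1*0 + 10) = -251/155 - 237*(-6*0 + 10) = -251/155 - 237*(0 + 10) = -251/155 - 237*10 = -251/155 - 2370 = -367601/155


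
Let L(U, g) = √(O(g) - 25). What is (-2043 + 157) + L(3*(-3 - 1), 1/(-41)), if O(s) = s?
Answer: -1886 + 3*I*√4674/41 ≈ -1886.0 + 5.0024*I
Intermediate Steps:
L(U, g) = √(-25 + g) (L(U, g) = √(g - 25) = √(-25 + g))
(-2043 + 157) + L(3*(-3 - 1), 1/(-41)) = (-2043 + 157) + √(-25 + 1/(-41)) = -1886 + √(-25 + 1*(-1/41)) = -1886 + √(-25 - 1/41) = -1886 + √(-1026/41) = -1886 + 3*I*√4674/41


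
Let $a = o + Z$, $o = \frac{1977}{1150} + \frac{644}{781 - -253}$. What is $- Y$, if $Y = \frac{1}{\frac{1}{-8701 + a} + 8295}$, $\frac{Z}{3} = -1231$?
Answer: $- \frac{7367460291}{61113082519295} \approx -0.00012055$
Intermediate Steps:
$Z = -3693$ ($Z = 3 \left(-1231\right) = -3693$)
$o = \frac{1392409}{594550}$ ($o = 1977 \cdot \frac{1}{1150} + \frac{644}{781 + 253} = \frac{1977}{1150} + \frac{644}{1034} = \frac{1977}{1150} + 644 \cdot \frac{1}{1034} = \frac{1977}{1150} + \frac{322}{517} = \frac{1392409}{594550} \approx 2.342$)
$a = - \frac{2194280741}{594550}$ ($a = \frac{1392409}{594550} - 3693 = - \frac{2194280741}{594550} \approx -3690.7$)
$Y = \frac{7367460291}{61113082519295}$ ($Y = \frac{1}{\frac{1}{-8701 - \frac{2194280741}{594550}} + 8295} = \frac{1}{\frac{1}{- \frac{7367460291}{594550}} + 8295} = \frac{1}{- \frac{594550}{7367460291} + 8295} = \frac{1}{\frac{61113082519295}{7367460291}} = \frac{7367460291}{61113082519295} \approx 0.00012055$)
$- Y = \left(-1\right) \frac{7367460291}{61113082519295} = - \frac{7367460291}{61113082519295}$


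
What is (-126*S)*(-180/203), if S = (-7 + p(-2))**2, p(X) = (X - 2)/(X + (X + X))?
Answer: 129960/29 ≈ 4481.4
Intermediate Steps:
p(X) = (-2 + X)/(3*X) (p(X) = (-2 + X)/(X + 2*X) = (-2 + X)/((3*X)) = (-2 + X)*(1/(3*X)) = (-2 + X)/(3*X))
S = 361/9 (S = (-7 + (1/3)*(-2 - 2)/(-2))**2 = (-7 + (1/3)*(-1/2)*(-4))**2 = (-7 + 2/3)**2 = (-19/3)**2 = 361/9 ≈ 40.111)
(-126*S)*(-180/203) = (-126*361/9)*(-180/203) = -(-909720)/203 = -5054*(-180/203) = 129960/29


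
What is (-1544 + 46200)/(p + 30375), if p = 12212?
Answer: 44656/42587 ≈ 1.0486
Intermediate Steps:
(-1544 + 46200)/(p + 30375) = (-1544 + 46200)/(12212 + 30375) = 44656/42587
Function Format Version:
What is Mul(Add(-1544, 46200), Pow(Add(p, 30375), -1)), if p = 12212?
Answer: Rational(44656, 42587) ≈ 1.0486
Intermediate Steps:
Mul(Add(-1544, 46200), Pow(Add(p, 30375), -1)) = Mul(Add(-1544, 46200), Pow(Add(12212, 30375), -1)) = Mul(44656, Pow(42587, -1)) = Mul(44656, Rational(1, 42587)) = Rational(44656, 42587)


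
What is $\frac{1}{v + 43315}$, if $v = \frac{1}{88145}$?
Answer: $\frac{88145}{3818000676} \approx 2.3087 \cdot 10^{-5}$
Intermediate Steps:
$v = \frac{1}{88145} \approx 1.1345 \cdot 10^{-5}$
$\frac{1}{v + 43315} = \frac{1}{\frac{1}{88145} + 43315} = \frac{1}{\frac{3818000676}{88145}} = \frac{88145}{3818000676}$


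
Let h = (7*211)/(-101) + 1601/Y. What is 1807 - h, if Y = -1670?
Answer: 307414981/168670 ≈ 1822.6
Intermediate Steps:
h = -2628291/168670 (h = (7*211)/(-101) + 1601/(-1670) = 1477*(-1/101) + 1601*(-1/1670) = -1477/101 - 1601/1670 = -2628291/168670 ≈ -15.582)
1807 - h = 1807 - 1*(-2628291/168670) = 1807 + 2628291/168670 = 307414981/168670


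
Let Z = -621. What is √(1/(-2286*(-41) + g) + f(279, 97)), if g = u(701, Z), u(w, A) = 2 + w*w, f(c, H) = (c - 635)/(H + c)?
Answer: I*√2864311999398762/55002126 ≈ 0.97304*I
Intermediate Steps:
f(c, H) = (-635 + c)/(H + c)
u(w, A) = 2 + w²
g = 491403 (g = 2 + 701² = 2 + 491401 = 491403)
√(1/(-2286*(-41) + g) + f(279, 97)) = √(1/(-2286*(-41) + 491403) + (-635 + 279)/(97 + 279)) = √(1/(93726 + 491403) - 356/376) = √(1/585129 + (1/376)*(-356)) = √(1/585129 - 89/94) = √(-52076387/55002126) = I*√2864311999398762/55002126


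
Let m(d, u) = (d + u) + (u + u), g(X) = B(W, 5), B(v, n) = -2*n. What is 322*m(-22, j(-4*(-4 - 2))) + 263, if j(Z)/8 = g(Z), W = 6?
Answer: -84101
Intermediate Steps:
g(X) = -10 (g(X) = -2*5 = -10)
j(Z) = -80 (j(Z) = 8*(-10) = -80)
m(d, u) = d + 3*u (m(d, u) = (d + u) + 2*u = d + 3*u)
322*m(-22, j(-4*(-4 - 2))) + 263 = 322*(-22 + 3*(-80)) + 263 = 322*(-22 - 240) + 263 = 322*(-262) + 263 = -84364 + 263 = -84101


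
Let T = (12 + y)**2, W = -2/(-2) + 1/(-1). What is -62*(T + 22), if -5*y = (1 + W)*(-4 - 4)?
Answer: -320788/25 ≈ -12832.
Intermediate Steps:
W = 0 (W = -2*(-1/2) + 1*(-1) = 1 - 1 = 0)
y = 8/5 (y = -(1 + 0)*(-4 - 4)/5 = -(-8)/5 = -1/5*(-8) = 8/5 ≈ 1.6000)
T = 4624/25 (T = (12 + 8/5)**2 = (68/5)**2 = 4624/25 ≈ 184.96)
-62*(T + 22) = -62*(4624/25 + 22) = -62*5174/25 = -320788/25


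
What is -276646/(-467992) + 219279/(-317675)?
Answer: -7368649859/74334679300 ≈ -0.099128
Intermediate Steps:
-276646/(-467992) + 219279/(-317675) = -276646*(-1/467992) + 219279*(-1/317675) = 138323/233996 - 219279/317675 = -7368649859/74334679300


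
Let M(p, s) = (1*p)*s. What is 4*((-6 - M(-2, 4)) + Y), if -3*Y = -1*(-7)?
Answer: -4/3 ≈ -1.3333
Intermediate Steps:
M(p, s) = p*s
Y = -7/3 (Y = -(-1)*(-7)/3 = -⅓*7 = -7/3 ≈ -2.3333)
4*((-6 - M(-2, 4)) + Y) = 4*((-6 - (-2)*4) - 7/3) = 4*((-6 - 1*(-8)) - 7/3) = 4*((-6 + 8) - 7/3) = 4*(2 - 7/3) = 4*(-⅓) = -4/3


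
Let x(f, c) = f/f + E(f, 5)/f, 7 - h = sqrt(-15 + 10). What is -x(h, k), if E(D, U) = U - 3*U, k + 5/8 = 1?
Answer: 8/27 + 5*I*sqrt(5)/27 ≈ 0.2963 + 0.41409*I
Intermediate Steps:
k = 3/8 (k = -5/8 + 1 = 3/8 ≈ 0.37500)
h = 7 - I*sqrt(5) (h = 7 - sqrt(-15 + 10) = 7 - sqrt(-5) = 7 - I*sqrt(5) ≈ 7.0 - 2.2361*I)
E(D, U) = -2*U
x(f, c) = 1 - 10/f (x(f, c) = f/f + (-2*5)/f = 1 - 10/f)
-x(h, k) = -(-10 + (7 - I*sqrt(5)))/(7 - I*sqrt(5)) = -(-3 - I*sqrt(5))/(7 - I*sqrt(5))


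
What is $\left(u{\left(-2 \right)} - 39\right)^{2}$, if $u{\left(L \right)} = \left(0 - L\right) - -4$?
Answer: $1089$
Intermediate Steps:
$u{\left(L \right)} = 4 - L$ ($u{\left(L \right)} = - L + 4 = 4 - L$)
$\left(u{\left(-2 \right)} - 39\right)^{2} = \left(\left(4 - -2\right) - 39\right)^{2} = \left(\left(4 + 2\right) - 39\right)^{2} = \left(6 - 39\right)^{2} = \left(-33\right)^{2} = 1089$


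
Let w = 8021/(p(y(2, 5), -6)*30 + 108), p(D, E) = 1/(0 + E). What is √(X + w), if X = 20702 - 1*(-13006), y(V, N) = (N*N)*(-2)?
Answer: √358434335/103 ≈ 183.81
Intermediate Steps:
y(V, N) = -2*N² (y(V, N) = N²*(-2) = -2*N²)
p(D, E) = 1/E
X = 33708 (X = 20702 + 13006 = 33708)
w = 8021/103 (w = 8021/(30/(-6) + 108) = 8021/(-⅙*30 + 108) = 8021/(-5 + 108) = 8021/103 ≈ 77.874)
√(X + w) = √(33708 + 8021/103) = √(3479945/103) = √358434335/103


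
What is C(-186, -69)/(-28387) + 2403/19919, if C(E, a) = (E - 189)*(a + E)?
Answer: -1836540414/565440653 ≈ -3.2480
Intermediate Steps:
C(E, a) = (-189 + E)*(E + a)
C(-186, -69)/(-28387) + 2403/19919 = ((-186)² - 189*(-186) - 189*(-69) - 186*(-69))/(-28387) + 2403/19919 = (34596 + 35154 + 13041 + 12834)*(-1/28387) + 2403*(1/19919) = 95625*(-1/28387) + 2403/19919 = -95625/28387 + 2403/19919 = -1836540414/565440653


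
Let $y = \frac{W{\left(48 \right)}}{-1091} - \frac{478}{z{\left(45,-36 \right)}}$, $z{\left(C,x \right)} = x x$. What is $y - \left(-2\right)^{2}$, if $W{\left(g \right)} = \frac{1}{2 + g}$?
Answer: $- \frac{77215849}{17674200} \approx -4.3688$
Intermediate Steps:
$z{\left(C,x \right)} = x^{2}$
$y = - \frac{6519049}{17674200}$ ($y = \frac{1}{\left(2 + 48\right) \left(-1091\right)} - \frac{478}{\left(-36\right)^{2}} = \frac{1}{50} \left(- \frac{1}{1091}\right) - \frac{478}{1296} = \frac{1}{50} \left(- \frac{1}{1091}\right) - \frac{239}{648} = - \frac{1}{54550} - \frac{239}{648} = - \frac{6519049}{17674200} \approx -0.36885$)
$y - \left(-2\right)^{2} = - \frac{6519049}{17674200} - \left(-2\right)^{2} = - \frac{6519049}{17674200} - 4 = - \frac{77215849}{17674200}$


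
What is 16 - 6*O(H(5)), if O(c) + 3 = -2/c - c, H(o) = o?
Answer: 332/5 ≈ 66.400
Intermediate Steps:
O(c) = -3 - c - 2/c (O(c) = -3 + (-2/c - c) = -3 + (-c - 2/c) = -3 - c - 2/c)
16 - 6*O(H(5)) = 16 - 6*(-3 - 1*5 - 2/5) = 16 - 6*(-3 - 5 - 2*1/5) = 16 - 6*(-3 - 5 - 2/5) = 16 - 6*(-42/5) = 16 + 252/5 = 332/5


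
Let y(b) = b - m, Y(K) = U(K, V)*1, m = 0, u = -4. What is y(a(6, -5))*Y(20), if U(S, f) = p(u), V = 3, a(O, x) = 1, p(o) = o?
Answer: -4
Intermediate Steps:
U(S, f) = -4
Y(K) = -4 (Y(K) = -4*1 = -4)
y(b) = b (y(b) = b - 1*0 = b + 0 = b)
y(a(6, -5))*Y(20) = 1*(-4) = -4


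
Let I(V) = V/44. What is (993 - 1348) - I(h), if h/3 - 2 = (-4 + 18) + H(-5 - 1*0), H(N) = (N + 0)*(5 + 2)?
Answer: -15563/44 ≈ -353.70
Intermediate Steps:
H(N) = 7*N (H(N) = N*7 = 7*N)
h = -57 (h = 6 + 3*((-4 + 18) + 7*(-5 - 1*0)) = 6 + 3*(14 + 7*(-5 + 0)) = 6 + 3*(14 + 7*(-5)) = 6 + 3*(14 - 35) = 6 + 3*(-21) = 6 - 63 = -57)
I(V) = V/44 (I(V) = V*(1/44) = V/44)
(993 - 1348) - I(h) = (993 - 1348) - (-57)/44 = -355 - 1*(-57/44) = -355 + 57/44 = -15563/44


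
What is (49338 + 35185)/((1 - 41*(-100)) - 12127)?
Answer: -84523/8026 ≈ -10.531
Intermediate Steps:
(49338 + 35185)/((1 - 41*(-100)) - 12127) = 84523/((1 + 4100) - 12127) = 84523/(4101 - 12127) = 84523/(-8026) = 84523*(-1/8026) = -84523/8026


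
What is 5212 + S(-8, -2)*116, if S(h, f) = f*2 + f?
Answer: 4516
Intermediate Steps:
S(h, f) = 3*f (S(h, f) = 2*f + f = 3*f)
5212 + S(-8, -2)*116 = 5212 + (3*(-2))*116 = 5212 - 6*116 = 5212 - 696 = 4516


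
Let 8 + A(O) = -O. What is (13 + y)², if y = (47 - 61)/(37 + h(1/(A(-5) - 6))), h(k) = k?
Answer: 4389025/27556 ≈ 159.28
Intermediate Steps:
A(O) = -8 - O
y = -63/166 (y = (47 - 61)/(37 + 1/((-8 - 1*(-5)) - 6)) = -14/(37 + 1/((-8 + 5) - 6)) = -14/(37 + 1/(-3 - 6)) = -14/(37 + 1/(-9)) = -14/(37 - ⅑) = -14/332/9 = -14*9/332 = -63/166 ≈ -0.37952)
(13 + y)² = (13 - 63/166)² = (2095/166)² = 4389025/27556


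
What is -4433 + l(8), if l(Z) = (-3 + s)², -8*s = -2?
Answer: -70807/16 ≈ -4425.4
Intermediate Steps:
s = ¼ (s = -⅛*(-2) = ¼ ≈ 0.25000)
l(Z) = 121/16 (l(Z) = (-3 + ¼)² = (-11/4)² = 121/16)
-4433 + l(8) = -4433 + 121/16 = -70807/16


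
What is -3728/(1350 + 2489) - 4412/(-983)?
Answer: 13273044/3773737 ≈ 3.5172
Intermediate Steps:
-3728/(1350 + 2489) - 4412/(-983) = -3728/3839 - 4412*(-1/983) = -3728*1/3839 + 4412/983 = -3728/3839 + 4412/983 = 13273044/3773737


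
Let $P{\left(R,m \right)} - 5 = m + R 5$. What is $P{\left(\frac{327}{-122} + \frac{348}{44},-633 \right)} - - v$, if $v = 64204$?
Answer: $\frac{85354077}{1342} \approx 63602.0$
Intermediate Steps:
$P{\left(R,m \right)} = 5 + m + 5 R$ ($P{\left(R,m \right)} = 5 + \left(m + R 5\right) = 5 + \left(m + 5 R\right) = 5 + m + 5 R$)
$P{\left(\frac{327}{-122} + \frac{348}{44},-633 \right)} - - v = \left(5 - 633 + 5 \left(\frac{327}{-122} + \frac{348}{44}\right)\right) - \left(-1\right) 64204 = \left(5 - 633 + 5 \left(327 \left(- \frac{1}{122}\right) + 348 \cdot \frac{1}{44}\right)\right) - -64204 = \left(5 - 633 + 5 \left(- \frac{327}{122} + \frac{87}{11}\right)\right) + 64204 = \left(5 - 633 + 5 \cdot \frac{7017}{1342}\right) + 64204 = \left(5 - 633 + \frac{35085}{1342}\right) + 64204 = - \frac{807691}{1342} + 64204 = \frac{85354077}{1342}$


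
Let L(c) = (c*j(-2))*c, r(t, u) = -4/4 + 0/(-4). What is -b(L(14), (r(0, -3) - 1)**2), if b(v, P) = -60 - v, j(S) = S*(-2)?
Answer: 844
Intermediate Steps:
j(S) = -2*S
r(t, u) = -1 (r(t, u) = -4*1/4 + 0*(-1/4) = -1 + 0 = -1)
L(c) = 4*c**2 (L(c) = (c*(-2*(-2)))*c = (c*4)*c = (4*c)*c = 4*c**2)
-b(L(14), (r(0, -3) - 1)**2) = -(-60 - 4*14**2) = -(-60 - 4*196) = -(-60 - 1*784) = -(-60 - 784) = -1*(-844) = 844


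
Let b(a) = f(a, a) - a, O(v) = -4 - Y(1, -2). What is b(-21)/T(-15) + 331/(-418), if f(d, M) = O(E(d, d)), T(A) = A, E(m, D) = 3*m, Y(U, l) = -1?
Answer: -4163/2090 ≈ -1.9919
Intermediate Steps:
O(v) = -3 (O(v) = -4 - 1*(-1) = -4 + 1 = -3)
f(d, M) = -3
b(a) = -3 - a
b(-21)/T(-15) + 331/(-418) = (-3 - 1*(-21))/(-15) + 331/(-418) = (-3 + 21)*(-1/15) + 331*(-1/418) = 18*(-1/15) - 331/418 = -6/5 - 331/418 = -4163/2090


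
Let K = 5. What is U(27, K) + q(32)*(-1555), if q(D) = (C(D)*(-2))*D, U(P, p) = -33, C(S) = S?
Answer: 3184607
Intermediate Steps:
q(D) = -2*D² (q(D) = (D*(-2))*D = (-2*D)*D = -2*D²)
U(27, K) + q(32)*(-1555) = -33 - 2*32²*(-1555) = -33 - 2*1024*(-1555) = -33 - 2048*(-1555) = -33 + 3184640 = 3184607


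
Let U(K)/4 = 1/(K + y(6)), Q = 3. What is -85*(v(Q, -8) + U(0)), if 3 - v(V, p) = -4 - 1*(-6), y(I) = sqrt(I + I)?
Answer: -85 - 170*sqrt(3)/3 ≈ -183.15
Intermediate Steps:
y(I) = sqrt(2)*sqrt(I) (y(I) = sqrt(2*I) = sqrt(2)*sqrt(I))
U(K) = 4/(K + 2*sqrt(3)) (U(K) = 4/(K + sqrt(2)*sqrt(6)) = 4/(K + 2*sqrt(3)))
v(V, p) = 1 (v(V, p) = 3 - (-4 - 1*(-6)) = 3 - (-4 + 6) = 3 - 1*2 = 3 - 2 = 1)
-85*(v(Q, -8) + U(0)) = -85*(1 + 4/(0 + 2*sqrt(3))) = -85*(1 + 4/((2*sqrt(3)))) = -85*(1 + 4*(sqrt(3)/6)) = -85*(1 + 2*sqrt(3)/3) = -85 - 170*sqrt(3)/3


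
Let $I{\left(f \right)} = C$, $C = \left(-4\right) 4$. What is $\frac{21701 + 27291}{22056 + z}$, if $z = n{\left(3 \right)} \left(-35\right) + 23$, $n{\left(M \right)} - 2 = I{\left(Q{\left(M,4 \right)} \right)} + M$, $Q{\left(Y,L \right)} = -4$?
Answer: $\frac{1531}{702} \approx 2.1809$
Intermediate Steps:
$C = -16$
$I{\left(f \right)} = -16$
$n{\left(M \right)} = -14 + M$ ($n{\left(M \right)} = 2 + \left(-16 + M\right) = -14 + M$)
$z = 408$ ($z = \left(-14 + 3\right) \left(-35\right) + 23 = \left(-11\right) \left(-35\right) + 23 = 385 + 23 = 408$)
$\frac{21701 + 27291}{22056 + z} = \frac{21701 + 27291}{22056 + 408} = \frac{48992}{22464} = 48992 \cdot \frac{1}{22464} = \frac{1531}{702}$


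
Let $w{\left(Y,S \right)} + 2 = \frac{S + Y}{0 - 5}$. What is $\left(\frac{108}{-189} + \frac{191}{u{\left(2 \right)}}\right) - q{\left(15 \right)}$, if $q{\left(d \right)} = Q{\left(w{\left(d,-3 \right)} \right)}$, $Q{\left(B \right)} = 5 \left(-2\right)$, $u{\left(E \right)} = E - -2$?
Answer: $\frac{1601}{28} \approx 57.179$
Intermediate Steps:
$u{\left(E \right)} = 2 + E$ ($u{\left(E \right)} = E + 2 = 2 + E$)
$w{\left(Y,S \right)} = -2 - \frac{S}{5} - \frac{Y}{5}$ ($w{\left(Y,S \right)} = -2 + \frac{S + Y}{0 - 5} = -2 + \frac{S + Y}{-5} = -2 + \left(S + Y\right) \left(- \frac{1}{5}\right) = -2 - \left(\frac{S}{5} + \frac{Y}{5}\right) = -2 - \frac{S}{5} - \frac{Y}{5}$)
$Q{\left(B \right)} = -10$
$q{\left(d \right)} = -10$
$\left(\frac{108}{-189} + \frac{191}{u{\left(2 \right)}}\right) - q{\left(15 \right)} = \left(\frac{108}{-189} + \frac{191}{2 + 2}\right) - -10 = \left(108 \left(- \frac{1}{189}\right) + \frac{191}{4}\right) + 10 = \left(- \frac{4}{7} + 191 \cdot \frac{1}{4}\right) + 10 = \left(- \frac{4}{7} + \frac{191}{4}\right) + 10 = \frac{1321}{28} + 10 = \frac{1601}{28}$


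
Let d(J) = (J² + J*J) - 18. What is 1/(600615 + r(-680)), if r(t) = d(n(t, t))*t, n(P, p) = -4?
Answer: 1/591095 ≈ 1.6918e-6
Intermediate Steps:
d(J) = -18 + 2*J² (d(J) = (J² + J²) - 18 = 2*J² - 18 = -18 + 2*J²)
r(t) = 14*t (r(t) = (-18 + 2*(-4)²)*t = (-18 + 2*16)*t = (-18 + 32)*t = 14*t)
1/(600615 + r(-680)) = 1/(600615 + 14*(-680)) = 1/(600615 - 9520) = 1/591095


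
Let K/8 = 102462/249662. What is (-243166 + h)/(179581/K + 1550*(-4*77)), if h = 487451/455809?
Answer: 45426225987525864/78966247046940701 ≈ 0.57526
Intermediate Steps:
h = 487451/455809 (h = 487451*(1/455809) = 487451/455809 ≈ 1.0694)
K = 409848/124831 (K = 8*(102462/249662) = 8*(102462*(1/249662)) = 8*(51231/124831) = 409848/124831 ≈ 3.2832)
(-243166 + h)/(179581/K + 1550*(-4*77)) = (-243166 + 487451/455809)/(179581/(409848/124831) + 1550*(-4*77)) = -110836763843/(455809*(179581*(124831/409848) + 1550*(-308))) = -110836763843/(455809*(22417275811/409848 - 477400)) = -110836763843/(455809*(-173244159389/409848)) = -110836763843/455809*(-409848/173244159389) = 45426225987525864/78966247046940701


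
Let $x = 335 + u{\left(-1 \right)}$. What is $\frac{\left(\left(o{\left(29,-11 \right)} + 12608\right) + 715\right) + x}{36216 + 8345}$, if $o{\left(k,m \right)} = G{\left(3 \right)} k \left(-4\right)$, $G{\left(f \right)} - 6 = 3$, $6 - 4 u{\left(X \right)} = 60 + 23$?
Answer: $\frac{50379}{178244} \approx 0.28264$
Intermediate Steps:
$u{\left(X \right)} = - \frac{77}{4}$ ($u{\left(X \right)} = \frac{3}{2} - \frac{60 + 23}{4} = \frac{3}{2} - \frac{83}{4} = - \frac{77}{4}$)
$G{\left(f \right)} = 9$ ($G{\left(f \right)} = 6 + 3 = 9$)
$o{\left(k,m \right)} = - 36 k$ ($o{\left(k,m \right)} = 9 k \left(-4\right) = - 36 k$)
$x = \frac{1263}{4}$ ($x = 335 - \frac{77}{4} = \frac{1263}{4} \approx 315.75$)
$\frac{\left(\left(o{\left(29,-11 \right)} + 12608\right) + 715\right) + x}{36216 + 8345} = \frac{\left(\left(\left(-36\right) 29 + 12608\right) + 715\right) + \frac{1263}{4}}{36216 + 8345} = \frac{\left(\left(-1044 + 12608\right) + 715\right) + \frac{1263}{4}}{44561} = \left(\left(11564 + 715\right) + \frac{1263}{4}\right) \frac{1}{44561} = \left(12279 + \frac{1263}{4}\right) \frac{1}{44561} = \frac{50379}{4} \cdot \frac{1}{44561} = \frac{50379}{178244}$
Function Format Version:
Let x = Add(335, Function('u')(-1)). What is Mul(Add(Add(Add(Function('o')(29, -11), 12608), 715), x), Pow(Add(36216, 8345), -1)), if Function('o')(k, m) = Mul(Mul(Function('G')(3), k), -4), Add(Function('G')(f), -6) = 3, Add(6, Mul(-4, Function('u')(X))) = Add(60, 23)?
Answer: Rational(50379, 178244) ≈ 0.28264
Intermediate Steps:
Function('u')(X) = Rational(-77, 4) (Function('u')(X) = Add(Rational(3, 2), Mul(Rational(-1, 4), Add(60, 23))) = Add(Rational(3, 2), Mul(Rational(-1, 4), 83)) = Add(Rational(3, 2), Rational(-83, 4)) = Rational(-77, 4))
Function('G')(f) = 9 (Function('G')(f) = Add(6, 3) = 9)
Function('o')(k, m) = Mul(-36, k) (Function('o')(k, m) = Mul(Mul(9, k), -4) = Mul(-36, k))
x = Rational(1263, 4) (x = Add(335, Rational(-77, 4)) = Rational(1263, 4) ≈ 315.75)
Mul(Add(Add(Add(Function('o')(29, -11), 12608), 715), x), Pow(Add(36216, 8345), -1)) = Mul(Add(Add(Add(Mul(-36, 29), 12608), 715), Rational(1263, 4)), Pow(Add(36216, 8345), -1)) = Mul(Add(Add(Add(-1044, 12608), 715), Rational(1263, 4)), Pow(44561, -1)) = Mul(Add(Add(11564, 715), Rational(1263, 4)), Rational(1, 44561)) = Mul(Add(12279, Rational(1263, 4)), Rational(1, 44561)) = Mul(Rational(50379, 4), Rational(1, 44561)) = Rational(50379, 178244)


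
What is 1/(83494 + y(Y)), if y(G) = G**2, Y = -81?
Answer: 1/90055 ≈ 1.1104e-5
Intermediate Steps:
1/(83494 + y(Y)) = 1/(83494 + (-81)**2) = 1/(83494 + 6561) = 1/90055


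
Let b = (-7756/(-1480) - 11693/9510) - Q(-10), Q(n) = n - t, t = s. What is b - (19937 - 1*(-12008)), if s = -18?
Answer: -5620945381/175935 ≈ -31949.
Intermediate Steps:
t = -18
Q(n) = 18 + n (Q(n) = n - 1*(-18) = n + 18 = 18 + n)
b = -701806/175935 (b = (-7756/(-1480) - 11693/9510) - (18 - 10) = (-7756*(-1/1480) - 11693*1/9510) - 1*8 = (1939/370 - 11693/9510) - 8 = 705674/175935 - 8 = -701806/175935 ≈ -3.9890)
b - (19937 - 1*(-12008)) = -701806/175935 - (19937 - 1*(-12008)) = -701806/175935 - (19937 + 12008) = -701806/175935 - 1*31945 = -701806/175935 - 31945 = -5620945381/175935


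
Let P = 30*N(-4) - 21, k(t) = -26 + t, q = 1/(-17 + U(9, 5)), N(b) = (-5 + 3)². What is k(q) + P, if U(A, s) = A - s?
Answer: 948/13 ≈ 72.923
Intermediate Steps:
N(b) = 4 (N(b) = (-2)² = 4)
q = -1/13 (q = 1/(-17 + (9 - 1*5)) = 1/(-17 + (9 - 5)) = 1/(-17 + 4) = 1/(-13) = -1/13 ≈ -0.076923)
P = 99 (P = 30*4 - 21 = 120 - 21 = 99)
k(q) + P = (-26 - 1/13) + 99 = -339/13 + 99 = 948/13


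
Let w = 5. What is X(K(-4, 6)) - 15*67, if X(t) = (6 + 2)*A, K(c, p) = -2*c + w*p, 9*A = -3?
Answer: -3023/3 ≈ -1007.7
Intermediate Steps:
A = -⅓ (A = (⅑)*(-3) = -⅓ ≈ -0.33333)
K(c, p) = -2*c + 5*p
X(t) = -8/3 (X(t) = (6 + 2)*(-⅓) = 8*(-⅓) = -8/3)
X(K(-4, 6)) - 15*67 = -8/3 - 15*67 = -8/3 - 1005 = -3023/3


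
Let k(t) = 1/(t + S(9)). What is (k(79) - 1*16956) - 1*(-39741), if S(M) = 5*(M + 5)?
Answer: 3394966/149 ≈ 22785.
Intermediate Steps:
S(M) = 25 + 5*M (S(M) = 5*(5 + M) = 25 + 5*M)
k(t) = 1/(70 + t) (k(t) = 1/(t + (25 + 5*9)) = 1/(t + (25 + 45)) = 1/(t + 70) = 1/(70 + t))
(k(79) - 1*16956) - 1*(-39741) = (1/(70 + 79) - 1*16956) - 1*(-39741) = (1/149 - 16956) + 39741 = -2526443/149 + 39741 = 3394966/149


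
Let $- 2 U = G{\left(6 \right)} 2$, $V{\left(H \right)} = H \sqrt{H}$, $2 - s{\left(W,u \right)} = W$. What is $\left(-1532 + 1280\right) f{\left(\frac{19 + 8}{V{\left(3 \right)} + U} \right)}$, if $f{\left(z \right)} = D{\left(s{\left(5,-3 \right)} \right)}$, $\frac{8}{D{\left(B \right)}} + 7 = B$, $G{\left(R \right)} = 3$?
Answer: $\frac{1008}{5} \approx 201.6$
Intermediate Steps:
$s{\left(W,u \right)} = 2 - W$
$D{\left(B \right)} = \frac{8}{-7 + B}$
$V{\left(H \right)} = H^{\frac{3}{2}}$
$U = -3$ ($U = - \frac{3 \cdot 2}{2} = \left(- \frac{1}{2}\right) 6 = -3$)
$f{\left(z \right)} = - \frac{4}{5}$ ($f{\left(z \right)} = \frac{8}{-7 + \left(2 - 5\right)} = \frac{8}{-7 - 3} = \frac{8}{-10} = 8 \left(- \frac{1}{10}\right) = - \frac{4}{5}$)
$\left(-1532 + 1280\right) f{\left(\frac{19 + 8}{V{\left(3 \right)} + U} \right)} = \left(-1532 + 1280\right) \left(- \frac{4}{5}\right) = \left(-252\right) \left(- \frac{4}{5}\right) = \frac{1008}{5}$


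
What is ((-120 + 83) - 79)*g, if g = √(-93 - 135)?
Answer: -232*I*√57 ≈ -1751.6*I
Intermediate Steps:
g = 2*I*√57 (g = √(-228) = 2*I*√57 ≈ 15.1*I)
((-120 + 83) - 79)*g = ((-120 + 83) - 79)*(2*I*√57) = (-37 - 79)*(2*I*√57) = -232*I*√57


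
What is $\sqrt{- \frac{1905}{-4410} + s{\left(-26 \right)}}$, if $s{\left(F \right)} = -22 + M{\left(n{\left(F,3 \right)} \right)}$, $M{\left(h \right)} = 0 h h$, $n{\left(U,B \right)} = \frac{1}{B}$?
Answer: $\frac{i \sqrt{38046}}{42} \approx 4.6441 i$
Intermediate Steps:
$M{\left(h \right)} = 0$ ($M{\left(h \right)} = 0 h = 0$)
$s{\left(F \right)} = -22$ ($s{\left(F \right)} = -22 + 0 = -22$)
$\sqrt{- \frac{1905}{-4410} + s{\left(-26 \right)}} = \sqrt{- \frac{1905}{-4410} - 22} = \sqrt{\left(-1905\right) \left(- \frac{1}{4410}\right) - 22} = \sqrt{\frac{127}{294} - 22} = \sqrt{- \frac{6341}{294}} = \frac{i \sqrt{38046}}{42}$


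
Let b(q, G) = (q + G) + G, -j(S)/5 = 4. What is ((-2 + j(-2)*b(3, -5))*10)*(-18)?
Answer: -24840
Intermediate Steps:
j(S) = -20 (j(S) = -5*4 = -20)
b(q, G) = q + 2*G (b(q, G) = (G + q) + G = q + 2*G)
((-2 + j(-2)*b(3, -5))*10)*(-18) = ((-2 - 20*(3 + 2*(-5)))*10)*(-18) = ((-2 - 20*(3 - 10))*10)*(-18) = ((-2 - 20*(-7))*10)*(-18) = ((-2 + 140)*10)*(-18) = (138*10)*(-18) = 1380*(-18) = -24840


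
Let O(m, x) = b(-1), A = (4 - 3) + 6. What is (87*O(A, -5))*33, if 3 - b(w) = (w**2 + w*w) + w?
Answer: 5742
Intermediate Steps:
A = 7 (A = 1 + 6 = 7)
b(w) = 3 - w - 2*w**2 (b(w) = 3 - ((w**2 + w*w) + w) = 3 - ((w**2 + w**2) + w) = 3 - (2*w**2 + w) = 3 - (w + 2*w**2) = 3 + (-w - 2*w**2) = 3 - w - 2*w**2)
O(m, x) = 2 (O(m, x) = 3 - 1*(-1) - 2*(-1)**2 = 3 + 1 - 2*1 = 3 + 1 - 2 = 2)
(87*O(A, -5))*33 = (87*2)*33 = 174*33 = 5742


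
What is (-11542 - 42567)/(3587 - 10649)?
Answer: 4919/642 ≈ 7.6620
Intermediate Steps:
(-11542 - 42567)/(3587 - 10649) = -54109/(-7062) = -54109*(-1/7062) = 4919/642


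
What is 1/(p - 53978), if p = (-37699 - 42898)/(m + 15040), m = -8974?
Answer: -6066/327511145 ≈ -1.8522e-5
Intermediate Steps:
p = -80597/6066 (p = (-37699 - 42898)/(-8974 + 15040) = -80597/6066 ≈ -13.287)
1/(p - 53978) = 1/(-80597/6066 - 53978) = 1/(-327511145/6066) = -6066/327511145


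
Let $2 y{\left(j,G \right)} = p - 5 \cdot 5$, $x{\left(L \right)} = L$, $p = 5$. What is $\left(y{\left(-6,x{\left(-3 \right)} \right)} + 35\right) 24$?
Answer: $600$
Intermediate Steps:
$y{\left(j,G \right)} = -10$ ($y{\left(j,G \right)} = \frac{5 - 5 \cdot 5}{2} = \frac{5 - 25}{2} = \frac{1}{2} \left(-20\right) = -10$)
$\left(y{\left(-6,x{\left(-3 \right)} \right)} + 35\right) 24 = \left(-10 + 35\right) 24 = 25 \cdot 24 = 600$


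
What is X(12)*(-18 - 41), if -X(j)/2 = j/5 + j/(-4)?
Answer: -354/5 ≈ -70.800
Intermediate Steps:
X(j) = j/10 (X(j) = -2*(j/5 + j/(-4)) = -2*(j*(1/5) + j*(-1/4)) = -2*(j/5 - j/4) = -(-1)*j/10 = j/10)
X(12)*(-18 - 41) = ((1/10)*12)*(-18 - 41) = (6/5)*(-59) = -354/5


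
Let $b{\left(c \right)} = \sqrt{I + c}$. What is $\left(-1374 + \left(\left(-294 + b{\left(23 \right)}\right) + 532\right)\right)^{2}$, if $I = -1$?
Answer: $\left(1136 - \sqrt{22}\right)^{2} \approx 1.2799 \cdot 10^{6}$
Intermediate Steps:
$b{\left(c \right)} = \sqrt{-1 + c}$
$\left(-1374 + \left(\left(-294 + b{\left(23 \right)}\right) + 532\right)\right)^{2} = \left(-1374 + \left(\left(-294 + \sqrt{-1 + 23}\right) + 532\right)\right)^{2} = \left(-1374 + \left(\left(-294 + \sqrt{22}\right) + 532\right)\right)^{2} = \left(-1374 + \left(238 + \sqrt{22}\right)\right)^{2} = \left(-1136 + \sqrt{22}\right)^{2}$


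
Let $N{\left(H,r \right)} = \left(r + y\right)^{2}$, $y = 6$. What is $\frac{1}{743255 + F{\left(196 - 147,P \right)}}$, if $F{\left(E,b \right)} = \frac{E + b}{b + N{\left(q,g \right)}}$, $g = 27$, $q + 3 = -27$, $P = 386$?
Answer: $\frac{295}{219260312} \approx 1.3454 \cdot 10^{-6}$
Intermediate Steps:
$q = -30$ ($q = -3 - 27 = -30$)
$N{\left(H,r \right)} = \left(6 + r\right)^{2}$ ($N{\left(H,r \right)} = \left(r + 6\right)^{2} = \left(6 + r\right)^{2}$)
$F{\left(E,b \right)} = \frac{E + b}{1089 + b}$ ($F{\left(E,b \right)} = \frac{E + b}{b + \left(6 + 27\right)^{2}} = \frac{E + b}{b + 33^{2}} = \frac{E + b}{b + 1089} = \frac{E + b}{1089 + b}$)
$\frac{1}{743255 + F{\left(196 - 147,P \right)}} = \frac{1}{743255 + \frac{\left(196 - 147\right) + 386}{1089 + 386}} = \frac{1}{743255 + \frac{49 + 386}{1475}} = \frac{1}{743255 + \frac{1}{1475} \cdot 435} = \frac{1}{743255 + \frac{87}{295}} = \frac{1}{\frac{219260312}{295}} = \frac{295}{219260312}$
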